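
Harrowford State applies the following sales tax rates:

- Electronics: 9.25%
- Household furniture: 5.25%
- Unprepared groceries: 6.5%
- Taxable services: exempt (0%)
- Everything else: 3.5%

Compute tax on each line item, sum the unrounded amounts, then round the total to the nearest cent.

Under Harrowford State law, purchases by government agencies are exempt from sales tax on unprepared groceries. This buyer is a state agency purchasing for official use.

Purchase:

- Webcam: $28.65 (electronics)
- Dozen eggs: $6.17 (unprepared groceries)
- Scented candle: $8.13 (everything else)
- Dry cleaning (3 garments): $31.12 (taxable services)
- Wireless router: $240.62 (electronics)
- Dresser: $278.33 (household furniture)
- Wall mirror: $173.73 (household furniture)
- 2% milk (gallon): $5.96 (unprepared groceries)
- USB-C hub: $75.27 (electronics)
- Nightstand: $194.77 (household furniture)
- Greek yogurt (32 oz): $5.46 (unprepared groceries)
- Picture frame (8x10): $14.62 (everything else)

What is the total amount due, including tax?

$1129.45

Webcam $28.65: electronics → 9.25% → $2.650125
Dozen eggs $6.17: unprepared groceries, buyer-exempt → 0% → $0.00
Scented candle $8.13: everything else → 3.5% → $0.28455
Dry cleaning (3 garments) $31.12: taxable services → 0% → $0.00
Wireless router $240.62: electronics → 9.25% → $22.25735
Dresser $278.33: household furniture → 5.25% → $14.612325
Wall mirror $173.73: household furniture → 5.25% → $9.120825
2% milk (gallon) $5.96: unprepared groceries, buyer-exempt → 0% → $0.00
USB-C hub $75.27: electronics → 9.25% → $6.962475
Nightstand $194.77: household furniture → 5.25% → $10.225425
Greek yogurt (32 oz) $5.46: unprepared groceries, buyer-exempt → 0% → $0.00
Picture frame (8x10) $14.62: everything else → 3.5% → $0.5117
Subtotal = $1062.83; unrounded tax = $66.624775 → $66.62; total due = $1129.45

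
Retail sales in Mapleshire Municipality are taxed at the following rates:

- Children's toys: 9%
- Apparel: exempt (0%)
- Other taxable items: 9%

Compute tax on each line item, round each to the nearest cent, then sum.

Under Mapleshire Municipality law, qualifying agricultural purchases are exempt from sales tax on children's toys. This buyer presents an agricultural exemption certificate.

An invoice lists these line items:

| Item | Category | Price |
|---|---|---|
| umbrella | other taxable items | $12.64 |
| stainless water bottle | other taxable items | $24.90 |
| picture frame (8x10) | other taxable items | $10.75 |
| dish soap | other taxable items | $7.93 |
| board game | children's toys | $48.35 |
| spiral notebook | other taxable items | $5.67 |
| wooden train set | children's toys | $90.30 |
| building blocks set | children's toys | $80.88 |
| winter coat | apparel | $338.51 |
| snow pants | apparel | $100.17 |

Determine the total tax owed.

$5.57

Umbrella $12.64: other taxable items → 9% → $1.14
Stainless water bottle $24.90: other taxable items → 9% → $2.24
Picture frame (8x10) $10.75: other taxable items → 9% → $0.97
Dish soap $7.93: other taxable items → 9% → $0.71
Board game $48.35: children's toys, buyer-exempt → 0% → $0.00
Spiral notebook $5.67: other taxable items → 9% → $0.51
Wooden train set $90.30: children's toys, buyer-exempt → 0% → $0.00
Building blocks set $80.88: children's toys, buyer-exempt → 0% → $0.00
Winter coat $338.51: apparel → 0% → $0.00
Snow pants $100.17: apparel → 0% → $0.00
Total tax = $1.14 + $2.24 + $0.97 + $0.71 + $0.51 = $5.57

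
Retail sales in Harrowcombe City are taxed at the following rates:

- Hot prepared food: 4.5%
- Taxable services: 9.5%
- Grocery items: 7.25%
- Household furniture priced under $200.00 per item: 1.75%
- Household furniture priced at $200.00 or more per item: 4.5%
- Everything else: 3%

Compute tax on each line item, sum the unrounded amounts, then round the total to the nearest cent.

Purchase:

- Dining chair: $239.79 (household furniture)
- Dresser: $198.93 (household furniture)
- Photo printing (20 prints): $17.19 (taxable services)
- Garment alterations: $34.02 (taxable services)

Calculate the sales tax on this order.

Dining chair $239.79: household furniture, $200.00 or more → 4.5% → $10.79055
Dresser $198.93: household furniture, under $200.00 → 1.75% → $3.481275
Photo printing (20 prints) $17.19: taxable services → 9.5% → $1.63305
Garment alterations $34.02: taxable services → 9.5% → $3.2319
Unrounded tax sum = $19.136775 → $19.14

$19.14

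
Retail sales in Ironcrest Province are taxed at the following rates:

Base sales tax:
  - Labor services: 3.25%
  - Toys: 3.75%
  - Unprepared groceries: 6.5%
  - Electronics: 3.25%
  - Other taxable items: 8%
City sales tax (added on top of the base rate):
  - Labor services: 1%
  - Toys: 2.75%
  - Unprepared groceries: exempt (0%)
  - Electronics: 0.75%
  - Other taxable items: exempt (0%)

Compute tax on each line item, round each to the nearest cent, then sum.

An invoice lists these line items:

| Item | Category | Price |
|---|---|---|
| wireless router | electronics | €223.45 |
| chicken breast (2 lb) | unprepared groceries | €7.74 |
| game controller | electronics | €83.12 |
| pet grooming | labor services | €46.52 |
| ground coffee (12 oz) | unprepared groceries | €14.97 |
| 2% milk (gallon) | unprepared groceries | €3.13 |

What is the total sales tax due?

Wireless router €223.45: electronics → 3.25% + 0.75% city = 4% → €8.94
Chicken breast (2 lb) €7.74: unprepared groceries → 6.5% + 0% city = 6.5% → €0.50
Game controller €83.12: electronics → 3.25% + 0.75% city = 4% → €3.32
Pet grooming €46.52: labor services → 3.25% + 1% city = 4.25% → €1.98
Ground coffee (12 oz) €14.97: unprepared groceries → 6.5% + 0% city = 6.5% → €0.97
2% milk (gallon) €3.13: unprepared groceries → 6.5% + 0% city = 6.5% → €0.20
Total tax = €8.94 + €0.50 + €3.32 + €1.98 + €0.97 + €0.20 = €15.91

€15.91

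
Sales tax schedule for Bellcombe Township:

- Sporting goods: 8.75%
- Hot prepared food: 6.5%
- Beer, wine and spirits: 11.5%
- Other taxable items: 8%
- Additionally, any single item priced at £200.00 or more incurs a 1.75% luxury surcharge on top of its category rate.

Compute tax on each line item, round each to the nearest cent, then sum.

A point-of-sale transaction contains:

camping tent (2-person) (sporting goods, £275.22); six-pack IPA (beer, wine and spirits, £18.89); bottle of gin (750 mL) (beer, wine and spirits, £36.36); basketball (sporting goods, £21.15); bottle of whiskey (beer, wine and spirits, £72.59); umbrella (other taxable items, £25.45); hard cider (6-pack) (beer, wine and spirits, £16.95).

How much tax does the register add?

Camping tent (2-person) £275.22: sporting goods → 8.75% + 1.75% surcharge = 10.5% → £28.90
Six-pack IPA £18.89: beer, wine and spirits → 11.5% → £2.17
Bottle of gin (750 mL) £36.36: beer, wine and spirits → 11.5% → £4.18
Basketball £21.15: sporting goods → 8.75% → £1.85
Bottle of whiskey £72.59: beer, wine and spirits → 11.5% → £8.35
Umbrella £25.45: other taxable items → 8% → £2.04
Hard cider (6-pack) £16.95: beer, wine and spirits → 11.5% → £1.95
Total tax = £28.90 + £2.17 + £4.18 + £1.85 + £8.35 + £2.04 + £1.95 = £49.44

£49.44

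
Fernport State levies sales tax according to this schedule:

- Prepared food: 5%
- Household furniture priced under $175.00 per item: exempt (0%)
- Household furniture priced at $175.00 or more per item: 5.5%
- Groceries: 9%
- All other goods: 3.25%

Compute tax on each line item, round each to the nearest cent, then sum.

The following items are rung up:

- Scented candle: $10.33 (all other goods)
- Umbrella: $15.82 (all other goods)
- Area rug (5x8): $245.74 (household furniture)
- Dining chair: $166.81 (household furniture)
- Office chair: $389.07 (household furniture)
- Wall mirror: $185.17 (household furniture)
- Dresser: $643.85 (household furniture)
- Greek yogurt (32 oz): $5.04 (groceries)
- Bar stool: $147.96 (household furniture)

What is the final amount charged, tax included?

$1891.60

Scented candle $10.33: all other goods → 3.25% → $0.34
Umbrella $15.82: all other goods → 3.25% → $0.51
Area rug (5x8) $245.74: household furniture, $175.00 or more → 5.5% → $13.52
Dining chair $166.81: household furniture, under $175.00 → 0% → $0.00
Office chair $389.07: household furniture, $175.00 or more → 5.5% → $21.40
Wall mirror $185.17: household furniture, $175.00 or more → 5.5% → $10.18
Dresser $643.85: household furniture, $175.00 or more → 5.5% → $35.41
Greek yogurt (32 oz) $5.04: groceries → 9% → $0.45
Bar stool $147.96: household furniture, under $175.00 → 0% → $0.00
Subtotal = $1809.79; tax = $81.81; total due = $1891.60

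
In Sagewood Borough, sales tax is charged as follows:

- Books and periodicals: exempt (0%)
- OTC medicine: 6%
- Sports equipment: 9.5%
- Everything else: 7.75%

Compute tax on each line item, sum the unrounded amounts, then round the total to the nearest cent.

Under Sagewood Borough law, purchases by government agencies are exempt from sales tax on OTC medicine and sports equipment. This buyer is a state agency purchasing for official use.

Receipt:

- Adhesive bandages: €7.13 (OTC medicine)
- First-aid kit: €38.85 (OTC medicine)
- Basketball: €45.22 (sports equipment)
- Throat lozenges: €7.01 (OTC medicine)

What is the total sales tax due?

€0.00

Adhesive bandages €7.13: OTC medicine, buyer-exempt → 0% → €0.00
First-aid kit €38.85: OTC medicine, buyer-exempt → 0% → €0.00
Basketball €45.22: sports equipment, buyer-exempt → 0% → €0.00
Throat lozenges €7.01: OTC medicine, buyer-exempt → 0% → €0.00
Unrounded tax sum = €0.00 → €0.00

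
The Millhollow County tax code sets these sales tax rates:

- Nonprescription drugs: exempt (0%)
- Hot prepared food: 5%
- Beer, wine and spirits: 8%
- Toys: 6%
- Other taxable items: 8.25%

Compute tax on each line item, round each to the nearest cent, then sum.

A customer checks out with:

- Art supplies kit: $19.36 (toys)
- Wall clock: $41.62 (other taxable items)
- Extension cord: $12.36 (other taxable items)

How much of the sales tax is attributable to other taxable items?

$4.45

Wall clock $41.62: other taxable items → 8.25% → $3.43
Extension cord $12.36: other taxable items → 8.25% → $1.02
Tax on other taxable items = $3.43 + $1.02 = $4.45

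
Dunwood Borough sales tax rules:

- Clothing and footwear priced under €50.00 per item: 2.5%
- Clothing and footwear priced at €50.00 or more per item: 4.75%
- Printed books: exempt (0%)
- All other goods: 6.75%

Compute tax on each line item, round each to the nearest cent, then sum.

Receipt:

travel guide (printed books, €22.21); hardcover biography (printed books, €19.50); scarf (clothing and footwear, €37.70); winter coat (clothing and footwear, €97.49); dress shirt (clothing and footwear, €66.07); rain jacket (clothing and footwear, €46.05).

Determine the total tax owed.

€9.86

Travel guide €22.21: printed books → 0% → €0.00
Hardcover biography €19.50: printed books → 0% → €0.00
Scarf €37.70: clothing and footwear, under €50.00 → 2.5% → €0.94
Winter coat €97.49: clothing and footwear, €50.00 or more → 4.75% → €4.63
Dress shirt €66.07: clothing and footwear, €50.00 or more → 4.75% → €3.14
Rain jacket €46.05: clothing and footwear, under €50.00 → 2.5% → €1.15
Total tax = €0.94 + €4.63 + €3.14 + €1.15 = €9.86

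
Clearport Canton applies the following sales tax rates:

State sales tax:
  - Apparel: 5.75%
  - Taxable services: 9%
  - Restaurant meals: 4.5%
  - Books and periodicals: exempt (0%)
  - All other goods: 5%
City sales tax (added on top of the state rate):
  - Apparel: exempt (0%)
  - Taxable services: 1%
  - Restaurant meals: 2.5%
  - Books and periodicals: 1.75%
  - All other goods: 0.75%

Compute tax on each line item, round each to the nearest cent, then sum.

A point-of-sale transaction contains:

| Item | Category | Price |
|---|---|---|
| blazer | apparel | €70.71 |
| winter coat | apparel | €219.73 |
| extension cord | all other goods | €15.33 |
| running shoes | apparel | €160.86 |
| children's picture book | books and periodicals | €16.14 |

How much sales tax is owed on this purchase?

€27.11

Blazer €70.71: apparel → 5.75% + 0% city = 5.75% → €4.07
Winter coat €219.73: apparel → 5.75% + 0% city = 5.75% → €12.63
Extension cord €15.33: all other goods → 5% + 0.75% city = 5.75% → €0.88
Running shoes €160.86: apparel → 5.75% + 0% city = 5.75% → €9.25
Children's picture book €16.14: books and periodicals → 0% + 1.75% city = 1.75% → €0.28
Total tax = €4.07 + €12.63 + €0.88 + €9.25 + €0.28 = €27.11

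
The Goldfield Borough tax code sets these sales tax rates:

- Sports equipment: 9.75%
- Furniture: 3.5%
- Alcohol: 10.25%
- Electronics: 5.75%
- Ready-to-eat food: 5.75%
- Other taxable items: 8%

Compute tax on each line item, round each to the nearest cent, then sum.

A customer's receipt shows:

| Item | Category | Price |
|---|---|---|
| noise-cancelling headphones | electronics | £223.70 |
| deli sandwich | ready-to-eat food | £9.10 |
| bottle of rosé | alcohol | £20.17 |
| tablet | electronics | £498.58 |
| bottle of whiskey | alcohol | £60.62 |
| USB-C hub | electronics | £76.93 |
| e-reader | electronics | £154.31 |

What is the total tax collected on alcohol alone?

Bottle of rosé £20.17: alcohol → 10.25% → £2.07
Bottle of whiskey £60.62: alcohol → 10.25% → £6.21
Tax on alcohol = £2.07 + £6.21 = £8.28

£8.28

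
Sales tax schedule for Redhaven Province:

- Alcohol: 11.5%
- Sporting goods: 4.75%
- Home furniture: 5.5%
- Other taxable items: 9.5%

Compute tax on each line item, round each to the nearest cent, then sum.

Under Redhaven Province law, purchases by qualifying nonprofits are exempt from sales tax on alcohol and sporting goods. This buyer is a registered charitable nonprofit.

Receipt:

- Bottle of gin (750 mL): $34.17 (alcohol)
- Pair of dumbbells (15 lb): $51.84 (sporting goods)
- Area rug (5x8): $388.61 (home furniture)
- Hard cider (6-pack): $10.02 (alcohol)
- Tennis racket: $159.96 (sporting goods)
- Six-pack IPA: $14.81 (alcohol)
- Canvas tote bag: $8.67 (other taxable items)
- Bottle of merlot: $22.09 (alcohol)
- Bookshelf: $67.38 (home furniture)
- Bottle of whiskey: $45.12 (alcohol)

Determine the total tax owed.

$25.90

Bottle of gin (750 mL) $34.17: alcohol, buyer-exempt → 0% → $0.00
Pair of dumbbells (15 lb) $51.84: sporting goods, buyer-exempt → 0% → $0.00
Area rug (5x8) $388.61: home furniture → 5.5% → $21.37
Hard cider (6-pack) $10.02: alcohol, buyer-exempt → 0% → $0.00
Tennis racket $159.96: sporting goods, buyer-exempt → 0% → $0.00
Six-pack IPA $14.81: alcohol, buyer-exempt → 0% → $0.00
Canvas tote bag $8.67: other taxable items → 9.5% → $0.82
Bottle of merlot $22.09: alcohol, buyer-exempt → 0% → $0.00
Bookshelf $67.38: home furniture → 5.5% → $3.71
Bottle of whiskey $45.12: alcohol, buyer-exempt → 0% → $0.00
Total tax = $21.37 + $0.82 + $3.71 = $25.90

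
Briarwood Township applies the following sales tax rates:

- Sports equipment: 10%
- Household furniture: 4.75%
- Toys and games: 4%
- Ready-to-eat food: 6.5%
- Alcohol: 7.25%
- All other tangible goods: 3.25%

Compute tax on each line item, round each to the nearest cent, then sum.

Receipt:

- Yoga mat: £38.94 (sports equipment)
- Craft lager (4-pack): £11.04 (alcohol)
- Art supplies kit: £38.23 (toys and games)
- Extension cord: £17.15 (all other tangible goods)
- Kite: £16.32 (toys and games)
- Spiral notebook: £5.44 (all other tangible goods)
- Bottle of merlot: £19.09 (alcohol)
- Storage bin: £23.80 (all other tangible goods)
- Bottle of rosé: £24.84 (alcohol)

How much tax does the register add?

Yoga mat £38.94: sports equipment → 10% → £3.89
Craft lager (4-pack) £11.04: alcohol → 7.25% → £0.80
Art supplies kit £38.23: toys and games → 4% → £1.53
Extension cord £17.15: all other tangible goods → 3.25% → £0.56
Kite £16.32: toys and games → 4% → £0.65
Spiral notebook £5.44: all other tangible goods → 3.25% → £0.18
Bottle of merlot £19.09: alcohol → 7.25% → £1.38
Storage bin £23.80: all other tangible goods → 3.25% → £0.77
Bottle of rosé £24.84: alcohol → 7.25% → £1.80
Total tax = £3.89 + £0.80 + £1.53 + £0.56 + £0.65 + £0.18 + £1.38 + £0.77 + £1.80 = £11.56

£11.56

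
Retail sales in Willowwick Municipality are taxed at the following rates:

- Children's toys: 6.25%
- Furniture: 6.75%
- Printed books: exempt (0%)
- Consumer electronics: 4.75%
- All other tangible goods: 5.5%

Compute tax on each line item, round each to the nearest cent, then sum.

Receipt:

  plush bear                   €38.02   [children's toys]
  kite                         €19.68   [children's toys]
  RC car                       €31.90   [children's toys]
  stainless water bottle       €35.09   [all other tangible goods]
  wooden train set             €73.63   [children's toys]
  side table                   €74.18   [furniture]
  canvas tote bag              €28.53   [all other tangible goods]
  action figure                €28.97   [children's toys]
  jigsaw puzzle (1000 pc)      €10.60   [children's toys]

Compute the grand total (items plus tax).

€361.78

Plush bear €38.02: children's toys → 6.25% → €2.38
Kite €19.68: children's toys → 6.25% → €1.23
RC car €31.90: children's toys → 6.25% → €1.99
Stainless water bottle €35.09: all other tangible goods → 5.5% → €1.93
Wooden train set €73.63: children's toys → 6.25% → €4.60
Side table €74.18: furniture → 6.75% → €5.01
Canvas tote bag €28.53: all other tangible goods → 5.5% → €1.57
Action figure €28.97: children's toys → 6.25% → €1.81
Jigsaw puzzle (1000 pc) €10.60: children's toys → 6.25% → €0.66
Subtotal = €340.60; tax = €21.18; total due = €361.78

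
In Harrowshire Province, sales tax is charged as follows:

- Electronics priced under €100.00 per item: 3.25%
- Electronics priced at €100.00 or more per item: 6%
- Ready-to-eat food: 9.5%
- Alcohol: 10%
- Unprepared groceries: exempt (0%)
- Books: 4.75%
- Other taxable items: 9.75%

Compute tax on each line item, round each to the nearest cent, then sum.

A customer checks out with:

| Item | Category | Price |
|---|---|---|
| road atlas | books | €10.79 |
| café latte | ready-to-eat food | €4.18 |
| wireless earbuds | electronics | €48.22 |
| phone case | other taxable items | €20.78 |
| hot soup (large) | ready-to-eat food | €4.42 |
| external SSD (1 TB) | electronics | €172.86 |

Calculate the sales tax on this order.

€15.30

Road atlas €10.79: books → 4.75% → €0.51
Café latte €4.18: ready-to-eat food → 9.5% → €0.40
Wireless earbuds €48.22: electronics, under €100.00 → 3.25% → €1.57
Phone case €20.78: other taxable items → 9.75% → €2.03
Hot soup (large) €4.42: ready-to-eat food → 9.5% → €0.42
External SSD (1 TB) €172.86: electronics, €100.00 or more → 6% → €10.37
Total tax = €0.51 + €0.40 + €1.57 + €2.03 + €0.42 + €10.37 = €15.30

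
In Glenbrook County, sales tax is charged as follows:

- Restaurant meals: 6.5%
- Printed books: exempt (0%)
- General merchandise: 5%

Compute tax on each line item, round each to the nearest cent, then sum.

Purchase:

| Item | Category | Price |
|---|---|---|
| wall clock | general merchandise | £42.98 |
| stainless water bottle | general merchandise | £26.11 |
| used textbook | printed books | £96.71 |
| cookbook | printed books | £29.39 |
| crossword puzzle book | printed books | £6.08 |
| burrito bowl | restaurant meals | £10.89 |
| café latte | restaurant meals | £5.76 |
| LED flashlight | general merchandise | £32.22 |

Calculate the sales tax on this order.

Wall clock £42.98: general merchandise → 5% → £2.15
Stainless water bottle £26.11: general merchandise → 5% → £1.31
Used textbook £96.71: printed books → 0% → £0.00
Cookbook £29.39: printed books → 0% → £0.00
Crossword puzzle book £6.08: printed books → 0% → £0.00
Burrito bowl £10.89: restaurant meals → 6.5% → £0.71
Café latte £5.76: restaurant meals → 6.5% → £0.37
LED flashlight £32.22: general merchandise → 5% → £1.61
Total tax = £2.15 + £1.31 + £0.71 + £0.37 + £1.61 = £6.15

£6.15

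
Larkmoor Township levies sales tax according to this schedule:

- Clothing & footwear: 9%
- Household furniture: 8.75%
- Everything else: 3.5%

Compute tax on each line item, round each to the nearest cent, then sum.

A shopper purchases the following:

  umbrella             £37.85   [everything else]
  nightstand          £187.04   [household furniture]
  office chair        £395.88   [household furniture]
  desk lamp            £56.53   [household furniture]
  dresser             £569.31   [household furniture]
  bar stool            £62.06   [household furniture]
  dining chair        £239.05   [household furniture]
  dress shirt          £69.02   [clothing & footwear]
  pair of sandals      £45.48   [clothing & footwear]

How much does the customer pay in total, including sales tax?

£1805.96

Umbrella £37.85: everything else → 3.5% → £1.32
Nightstand £187.04: household furniture → 8.75% → £16.37
Office chair £395.88: household furniture → 8.75% → £34.64
Desk lamp £56.53: household furniture → 8.75% → £4.95
Dresser £569.31: household furniture → 8.75% → £49.81
Bar stool £62.06: household furniture → 8.75% → £5.43
Dining chair £239.05: household furniture → 8.75% → £20.92
Dress shirt £69.02: clothing & footwear → 9% → £6.21
Pair of sandals £45.48: clothing & footwear → 9% → £4.09
Subtotal = £1662.22; tax = £143.74; total due = £1805.96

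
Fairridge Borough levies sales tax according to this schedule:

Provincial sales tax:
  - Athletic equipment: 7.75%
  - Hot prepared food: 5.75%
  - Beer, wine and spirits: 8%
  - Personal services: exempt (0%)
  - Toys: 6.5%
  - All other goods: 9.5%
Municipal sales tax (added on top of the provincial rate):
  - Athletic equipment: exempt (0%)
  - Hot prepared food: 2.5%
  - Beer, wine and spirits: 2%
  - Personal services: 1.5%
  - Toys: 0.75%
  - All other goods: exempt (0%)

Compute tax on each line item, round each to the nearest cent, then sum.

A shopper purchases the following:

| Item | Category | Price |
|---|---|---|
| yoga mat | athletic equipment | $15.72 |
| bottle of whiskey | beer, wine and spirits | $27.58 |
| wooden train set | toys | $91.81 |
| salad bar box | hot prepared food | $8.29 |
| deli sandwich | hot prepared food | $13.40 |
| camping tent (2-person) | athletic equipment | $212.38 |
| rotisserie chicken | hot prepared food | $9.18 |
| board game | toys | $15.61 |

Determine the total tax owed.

$30.78

Yoga mat $15.72: athletic equipment → 7.75% + 0% municipal = 7.75% → $1.22
Bottle of whiskey $27.58: beer, wine and spirits → 8% + 2% municipal = 10% → $2.76
Wooden train set $91.81: toys → 6.5% + 0.75% municipal = 7.25% → $6.66
Salad bar box $8.29: hot prepared food → 5.75% + 2.5% municipal = 8.25% → $0.68
Deli sandwich $13.40: hot prepared food → 5.75% + 2.5% municipal = 8.25% → $1.11
Camping tent (2-person) $212.38: athletic equipment → 7.75% + 0% municipal = 7.75% → $16.46
Rotisserie chicken $9.18: hot prepared food → 5.75% + 2.5% municipal = 8.25% → $0.76
Board game $15.61: toys → 6.5% + 0.75% municipal = 7.25% → $1.13
Total tax = $1.22 + $2.76 + $6.66 + $0.68 + $1.11 + $16.46 + $0.76 + $1.13 = $30.78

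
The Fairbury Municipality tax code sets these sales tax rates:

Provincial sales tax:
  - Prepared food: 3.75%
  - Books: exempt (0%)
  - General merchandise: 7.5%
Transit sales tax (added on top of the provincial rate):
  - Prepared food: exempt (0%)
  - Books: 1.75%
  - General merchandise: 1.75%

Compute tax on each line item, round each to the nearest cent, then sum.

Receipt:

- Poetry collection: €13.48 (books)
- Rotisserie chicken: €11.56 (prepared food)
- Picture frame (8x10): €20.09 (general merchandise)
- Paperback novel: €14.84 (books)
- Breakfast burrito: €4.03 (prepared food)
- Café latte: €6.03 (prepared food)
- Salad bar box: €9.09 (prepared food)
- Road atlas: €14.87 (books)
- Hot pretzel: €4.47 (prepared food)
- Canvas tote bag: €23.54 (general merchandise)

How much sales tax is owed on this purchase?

€6.12

Poetry collection €13.48: books → 0% + 1.75% transit = 1.75% → €0.24
Rotisserie chicken €11.56: prepared food → 3.75% + 0% transit = 3.75% → €0.43
Picture frame (8x10) €20.09: general merchandise → 7.5% + 1.75% transit = 9.25% → €1.86
Paperback novel €14.84: books → 0% + 1.75% transit = 1.75% → €0.26
Breakfast burrito €4.03: prepared food → 3.75% + 0% transit = 3.75% → €0.15
Café latte €6.03: prepared food → 3.75% + 0% transit = 3.75% → €0.23
Salad bar box €9.09: prepared food → 3.75% + 0% transit = 3.75% → €0.34
Road atlas €14.87: books → 0% + 1.75% transit = 1.75% → €0.26
Hot pretzel €4.47: prepared food → 3.75% + 0% transit = 3.75% → €0.17
Canvas tote bag €23.54: general merchandise → 7.5% + 1.75% transit = 9.25% → €2.18
Total tax = €0.24 + €0.43 + €1.86 + €0.26 + €0.15 + €0.23 + €0.34 + €0.26 + €0.17 + €2.18 = €6.12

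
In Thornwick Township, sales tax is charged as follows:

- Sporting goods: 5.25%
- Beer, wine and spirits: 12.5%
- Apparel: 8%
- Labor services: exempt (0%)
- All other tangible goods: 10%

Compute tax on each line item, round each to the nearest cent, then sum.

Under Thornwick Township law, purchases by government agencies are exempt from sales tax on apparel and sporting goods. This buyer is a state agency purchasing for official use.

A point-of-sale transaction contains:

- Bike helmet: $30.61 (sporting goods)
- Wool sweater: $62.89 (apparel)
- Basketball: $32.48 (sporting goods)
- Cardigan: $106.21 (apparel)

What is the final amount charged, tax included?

$232.19

Bike helmet $30.61: sporting goods, buyer-exempt → 0% → $0.00
Wool sweater $62.89: apparel, buyer-exempt → 0% → $0.00
Basketball $32.48: sporting goods, buyer-exempt → 0% → $0.00
Cardigan $106.21: apparel, buyer-exempt → 0% → $0.00
Subtotal = $232.19; tax = $0.00; total due = $232.19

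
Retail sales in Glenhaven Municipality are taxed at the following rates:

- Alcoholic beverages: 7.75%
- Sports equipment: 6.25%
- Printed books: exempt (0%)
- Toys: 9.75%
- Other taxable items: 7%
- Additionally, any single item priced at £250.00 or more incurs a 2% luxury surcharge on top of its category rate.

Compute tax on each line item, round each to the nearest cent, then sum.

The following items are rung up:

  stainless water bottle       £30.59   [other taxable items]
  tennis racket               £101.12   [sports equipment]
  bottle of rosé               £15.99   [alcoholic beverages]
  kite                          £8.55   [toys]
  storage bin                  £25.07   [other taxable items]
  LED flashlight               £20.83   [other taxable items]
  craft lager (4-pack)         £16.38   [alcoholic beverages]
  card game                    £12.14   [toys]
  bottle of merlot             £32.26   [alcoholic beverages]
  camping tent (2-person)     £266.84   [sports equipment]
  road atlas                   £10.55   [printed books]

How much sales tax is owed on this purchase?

£40.70

Stainless water bottle £30.59: other taxable items → 7% → £2.14
Tennis racket £101.12: sports equipment → 6.25% → £6.32
Bottle of rosé £15.99: alcoholic beverages → 7.75% → £1.24
Kite £8.55: toys → 9.75% → £0.83
Storage bin £25.07: other taxable items → 7% → £1.75
LED flashlight £20.83: other taxable items → 7% → £1.46
Craft lager (4-pack) £16.38: alcoholic beverages → 7.75% → £1.27
Card game £12.14: toys → 9.75% → £1.18
Bottle of merlot £32.26: alcoholic beverages → 7.75% → £2.50
Camping tent (2-person) £266.84: sports equipment → 6.25% + 2% surcharge = 8.25% → £22.01
Road atlas £10.55: printed books → 0% → £0.00
Total tax = £2.14 + £6.32 + £1.24 + £0.83 + £1.75 + £1.46 + £1.27 + £1.18 + £2.50 + £22.01 = £40.70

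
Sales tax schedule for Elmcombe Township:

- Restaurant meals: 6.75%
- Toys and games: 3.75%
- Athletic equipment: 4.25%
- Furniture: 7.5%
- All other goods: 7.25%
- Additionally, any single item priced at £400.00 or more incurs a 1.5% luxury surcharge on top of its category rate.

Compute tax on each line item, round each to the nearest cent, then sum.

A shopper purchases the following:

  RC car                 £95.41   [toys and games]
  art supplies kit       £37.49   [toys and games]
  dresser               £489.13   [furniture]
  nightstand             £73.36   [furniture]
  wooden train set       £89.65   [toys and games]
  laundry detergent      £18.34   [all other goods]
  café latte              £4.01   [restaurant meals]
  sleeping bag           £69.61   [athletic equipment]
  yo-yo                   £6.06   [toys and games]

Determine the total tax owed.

RC car £95.41: toys and games → 3.75% → £3.58
Art supplies kit £37.49: toys and games → 3.75% → £1.41
Dresser £489.13: furniture → 7.5% + 1.5% surcharge = 9% → £44.02
Nightstand £73.36: furniture → 7.5% → £5.50
Wooden train set £89.65: toys and games → 3.75% → £3.36
Laundry detergent £18.34: all other goods → 7.25% → £1.33
Café latte £4.01: restaurant meals → 6.75% → £0.27
Sleeping bag £69.61: athletic equipment → 4.25% → £2.96
Yo-yo £6.06: toys and games → 3.75% → £0.23
Total tax = £3.58 + £1.41 + £44.02 + £5.50 + £3.36 + £1.33 + £0.27 + £2.96 + £0.23 = £62.66

£62.66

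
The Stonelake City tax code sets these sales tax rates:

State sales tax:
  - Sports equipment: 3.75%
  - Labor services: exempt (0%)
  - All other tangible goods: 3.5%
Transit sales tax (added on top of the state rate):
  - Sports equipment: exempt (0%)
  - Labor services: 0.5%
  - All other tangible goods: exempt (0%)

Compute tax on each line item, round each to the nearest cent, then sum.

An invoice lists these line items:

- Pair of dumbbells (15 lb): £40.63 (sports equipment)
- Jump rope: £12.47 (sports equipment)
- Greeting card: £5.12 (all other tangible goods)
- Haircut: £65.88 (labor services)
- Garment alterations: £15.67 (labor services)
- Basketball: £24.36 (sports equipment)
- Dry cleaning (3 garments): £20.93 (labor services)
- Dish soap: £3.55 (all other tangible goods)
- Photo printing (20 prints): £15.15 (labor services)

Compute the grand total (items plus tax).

£207.55

Pair of dumbbells (15 lb) £40.63: sports equipment → 3.75% + 0% transit = 3.75% → £1.52
Jump rope £12.47: sports equipment → 3.75% + 0% transit = 3.75% → £0.47
Greeting card £5.12: all other tangible goods → 3.5% + 0% transit = 3.5% → £0.18
Haircut £65.88: labor services → 0% + 0.5% transit = 0.5% → £0.33
Garment alterations £15.67: labor services → 0% + 0.5% transit = 0.5% → £0.08
Basketball £24.36: sports equipment → 3.75% + 0% transit = 3.75% → £0.91
Dry cleaning (3 garments) £20.93: labor services → 0% + 0.5% transit = 0.5% → £0.10
Dish soap £3.55: all other tangible goods → 3.5% + 0% transit = 3.5% → £0.12
Photo printing (20 prints) £15.15: labor services → 0% + 0.5% transit = 0.5% → £0.08
Subtotal = £203.76; tax = £3.79; total due = £207.55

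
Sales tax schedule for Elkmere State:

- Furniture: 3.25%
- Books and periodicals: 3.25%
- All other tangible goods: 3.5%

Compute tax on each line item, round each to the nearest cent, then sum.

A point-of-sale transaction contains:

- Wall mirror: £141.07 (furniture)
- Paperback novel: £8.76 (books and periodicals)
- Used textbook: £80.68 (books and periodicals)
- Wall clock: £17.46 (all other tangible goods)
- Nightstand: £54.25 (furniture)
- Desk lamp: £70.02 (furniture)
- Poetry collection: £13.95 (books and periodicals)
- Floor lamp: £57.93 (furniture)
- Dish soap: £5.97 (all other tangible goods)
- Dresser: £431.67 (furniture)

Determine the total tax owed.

Wall mirror £141.07: furniture → 3.25% → £4.58
Paperback novel £8.76: books and periodicals → 3.25% → £0.28
Used textbook £80.68: books and periodicals → 3.25% → £2.62
Wall clock £17.46: all other tangible goods → 3.5% → £0.61
Nightstand £54.25: furniture → 3.25% → £1.76
Desk lamp £70.02: furniture → 3.25% → £2.28
Poetry collection £13.95: books and periodicals → 3.25% → £0.45
Floor lamp £57.93: furniture → 3.25% → £1.88
Dish soap £5.97: all other tangible goods → 3.5% → £0.21
Dresser £431.67: furniture → 3.25% → £14.03
Total tax = £4.58 + £0.28 + £2.62 + £0.61 + £1.76 + £2.28 + £0.45 + £1.88 + £0.21 + £14.03 = £28.70

£28.70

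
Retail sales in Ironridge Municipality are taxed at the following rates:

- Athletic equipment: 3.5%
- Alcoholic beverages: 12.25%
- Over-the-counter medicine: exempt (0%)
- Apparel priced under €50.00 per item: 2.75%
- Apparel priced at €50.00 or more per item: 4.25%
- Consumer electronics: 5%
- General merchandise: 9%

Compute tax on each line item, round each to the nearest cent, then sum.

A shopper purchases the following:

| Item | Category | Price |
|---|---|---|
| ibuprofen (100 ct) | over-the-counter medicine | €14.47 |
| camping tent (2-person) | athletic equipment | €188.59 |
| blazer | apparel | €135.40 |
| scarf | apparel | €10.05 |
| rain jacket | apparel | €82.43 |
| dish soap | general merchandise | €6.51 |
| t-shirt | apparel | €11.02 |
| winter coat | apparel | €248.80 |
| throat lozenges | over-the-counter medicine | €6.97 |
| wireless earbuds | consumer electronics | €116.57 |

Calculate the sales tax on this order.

Ibuprofen (100 ct) €14.47: over-the-counter medicine → 0% → €0.00
Camping tent (2-person) €188.59: athletic equipment → 3.5% → €6.60
Blazer €135.40: apparel, €50.00 or more → 4.25% → €5.75
Scarf €10.05: apparel, under €50.00 → 2.75% → €0.28
Rain jacket €82.43: apparel, €50.00 or more → 4.25% → €3.50
Dish soap €6.51: general merchandise → 9% → €0.59
T-shirt €11.02: apparel, under €50.00 → 2.75% → €0.30
Winter coat €248.80: apparel, €50.00 or more → 4.25% → €10.57
Throat lozenges €6.97: over-the-counter medicine → 0% → €0.00
Wireless earbuds €116.57: consumer electronics → 5% → €5.83
Total tax = €6.60 + €5.75 + €0.28 + €3.50 + €0.59 + €0.30 + €10.57 + €5.83 = €33.42

€33.42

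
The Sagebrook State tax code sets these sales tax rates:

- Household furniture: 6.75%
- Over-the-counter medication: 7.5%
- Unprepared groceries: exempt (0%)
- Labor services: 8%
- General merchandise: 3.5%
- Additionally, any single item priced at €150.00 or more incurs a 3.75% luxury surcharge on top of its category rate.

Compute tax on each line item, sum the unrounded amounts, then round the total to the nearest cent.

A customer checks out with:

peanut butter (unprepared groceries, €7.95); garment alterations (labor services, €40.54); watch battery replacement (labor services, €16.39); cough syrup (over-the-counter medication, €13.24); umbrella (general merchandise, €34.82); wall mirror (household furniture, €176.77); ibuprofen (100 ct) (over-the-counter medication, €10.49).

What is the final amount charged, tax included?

€326.31

Peanut butter €7.95: unprepared groceries → 0% → €0.00
Garment alterations €40.54: labor services → 8% → €3.2432
Watch battery replacement €16.39: labor services → 8% → €1.3112
Cough syrup €13.24: over-the-counter medication → 7.5% → €0.993
Umbrella €34.82: general merchandise → 3.5% → €1.2187
Wall mirror €176.77: household furniture → 6.75% + 3.75% surcharge = 10.5% → €18.56085
Ibuprofen (100 ct) €10.49: over-the-counter medication → 7.5% → €0.78675
Subtotal = €300.20; unrounded tax = €26.1137 → €26.11; total due = €326.31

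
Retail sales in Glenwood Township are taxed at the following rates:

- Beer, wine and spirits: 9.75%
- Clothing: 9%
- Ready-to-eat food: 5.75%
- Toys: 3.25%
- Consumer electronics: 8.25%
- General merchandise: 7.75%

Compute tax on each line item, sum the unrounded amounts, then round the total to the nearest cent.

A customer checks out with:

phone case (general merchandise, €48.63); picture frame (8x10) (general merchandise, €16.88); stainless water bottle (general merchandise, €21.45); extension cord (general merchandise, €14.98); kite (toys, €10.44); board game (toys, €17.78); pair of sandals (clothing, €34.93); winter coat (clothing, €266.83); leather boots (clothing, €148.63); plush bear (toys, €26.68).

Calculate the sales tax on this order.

Phone case €48.63: general merchandise → 7.75% → €3.768825
Picture frame (8x10) €16.88: general merchandise → 7.75% → €1.3082
Stainless water bottle €21.45: general merchandise → 7.75% → €1.662375
Extension cord €14.98: general merchandise → 7.75% → €1.16095
Kite €10.44: toys → 3.25% → €0.3393
Board game €17.78: toys → 3.25% → €0.57785
Pair of sandals €34.93: clothing → 9% → €3.1437
Winter coat €266.83: clothing → 9% → €24.0147
Leather boots €148.63: clothing → 9% → €13.3767
Plush bear €26.68: toys → 3.25% → €0.8671
Unrounded tax sum = €50.2197 → €50.22

€50.22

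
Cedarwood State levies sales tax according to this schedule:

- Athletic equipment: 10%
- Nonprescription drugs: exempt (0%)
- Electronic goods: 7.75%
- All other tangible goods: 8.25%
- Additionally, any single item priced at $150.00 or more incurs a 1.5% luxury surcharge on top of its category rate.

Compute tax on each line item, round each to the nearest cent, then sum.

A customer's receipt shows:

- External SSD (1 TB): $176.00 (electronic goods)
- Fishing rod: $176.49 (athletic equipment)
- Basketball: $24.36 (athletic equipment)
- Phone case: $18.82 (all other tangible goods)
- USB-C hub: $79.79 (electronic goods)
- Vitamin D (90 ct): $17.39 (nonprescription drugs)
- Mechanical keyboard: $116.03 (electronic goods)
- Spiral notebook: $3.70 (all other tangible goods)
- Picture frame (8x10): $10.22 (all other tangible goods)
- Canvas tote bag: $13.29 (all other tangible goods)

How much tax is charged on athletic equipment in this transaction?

$22.74

Fishing rod $176.49: athletic equipment → 10% + 1.5% surcharge = 11.5% → $20.30
Basketball $24.36: athletic equipment → 10% → $2.44
Tax on athletic equipment = $20.30 + $2.44 = $22.74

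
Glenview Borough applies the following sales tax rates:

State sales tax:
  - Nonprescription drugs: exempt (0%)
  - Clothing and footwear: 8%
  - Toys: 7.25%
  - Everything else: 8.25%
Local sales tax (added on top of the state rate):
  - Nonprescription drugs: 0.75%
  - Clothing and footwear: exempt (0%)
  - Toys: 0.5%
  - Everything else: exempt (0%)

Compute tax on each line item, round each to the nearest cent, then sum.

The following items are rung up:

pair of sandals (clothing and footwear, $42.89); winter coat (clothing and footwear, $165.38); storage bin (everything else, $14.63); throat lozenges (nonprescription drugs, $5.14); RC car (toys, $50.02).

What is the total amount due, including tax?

$299.85

Pair of sandals $42.89: clothing and footwear → 8% + 0% local = 8% → $3.43
Winter coat $165.38: clothing and footwear → 8% + 0% local = 8% → $13.23
Storage bin $14.63: everything else → 8.25% + 0% local = 8.25% → $1.21
Throat lozenges $5.14: nonprescription drugs → 0% + 0.75% local = 0.75% → $0.04
RC car $50.02: toys → 7.25% + 0.5% local = 7.75% → $3.88
Subtotal = $278.06; tax = $21.79; total due = $299.85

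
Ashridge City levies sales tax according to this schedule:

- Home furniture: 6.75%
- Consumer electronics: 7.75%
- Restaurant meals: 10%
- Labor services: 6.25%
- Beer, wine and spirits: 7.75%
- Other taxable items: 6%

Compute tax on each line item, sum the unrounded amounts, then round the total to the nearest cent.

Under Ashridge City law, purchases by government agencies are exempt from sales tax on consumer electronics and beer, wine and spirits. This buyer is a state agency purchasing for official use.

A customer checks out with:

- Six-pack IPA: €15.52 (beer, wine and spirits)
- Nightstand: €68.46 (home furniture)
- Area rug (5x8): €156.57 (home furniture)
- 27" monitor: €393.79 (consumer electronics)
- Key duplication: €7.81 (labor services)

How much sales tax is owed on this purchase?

€15.68

Six-pack IPA €15.52: beer, wine and spirits, buyer-exempt → 0% → €0.00
Nightstand €68.46: home furniture → 6.75% → €4.62105
Area rug (5x8) €156.57: home furniture → 6.75% → €10.568475
27" monitor €393.79: consumer electronics, buyer-exempt → 0% → €0.00
Key duplication €7.81: labor services → 6.25% → €0.488125
Unrounded tax sum = €15.67765 → €15.68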